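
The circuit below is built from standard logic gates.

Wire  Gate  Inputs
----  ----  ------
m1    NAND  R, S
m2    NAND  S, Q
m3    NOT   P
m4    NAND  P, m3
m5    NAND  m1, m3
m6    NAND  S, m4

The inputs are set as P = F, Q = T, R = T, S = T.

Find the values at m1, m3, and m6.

m1 = F, m3 = T, m6 = F

m1 = R NAND S = T NAND T = F
m3 = NOT P = NOT F = T
m4 = P NAND m3 = F NAND T = T
m6 = S NAND m4 = T NAND T = F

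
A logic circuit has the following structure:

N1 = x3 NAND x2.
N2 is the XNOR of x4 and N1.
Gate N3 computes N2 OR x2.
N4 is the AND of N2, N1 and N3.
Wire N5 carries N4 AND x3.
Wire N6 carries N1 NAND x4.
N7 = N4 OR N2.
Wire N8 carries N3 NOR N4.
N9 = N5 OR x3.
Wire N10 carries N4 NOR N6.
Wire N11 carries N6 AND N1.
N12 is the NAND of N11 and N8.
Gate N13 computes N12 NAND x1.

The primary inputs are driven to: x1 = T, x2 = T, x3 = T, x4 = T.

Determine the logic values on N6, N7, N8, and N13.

N6 = T, N7 = F, N8 = F, N13 = F

N1 = x3 NAND x2 = T NAND T = F
N2 = x4 XNOR N1 = T XNOR F = F
N3 = N2 OR x2 = F OR T = T
N4 = N2 AND N1 AND N3 = F AND F AND T = F
N6 = N1 NAND x4 = F NAND T = T
N7 = N4 OR N2 = F OR F = F
N8 = N3 NOR N4 = T NOR F = F
N11 = N6 AND N1 = T AND F = F
N12 = N11 NAND N8 = F NAND F = T
N13 = N12 NAND x1 = T NAND T = F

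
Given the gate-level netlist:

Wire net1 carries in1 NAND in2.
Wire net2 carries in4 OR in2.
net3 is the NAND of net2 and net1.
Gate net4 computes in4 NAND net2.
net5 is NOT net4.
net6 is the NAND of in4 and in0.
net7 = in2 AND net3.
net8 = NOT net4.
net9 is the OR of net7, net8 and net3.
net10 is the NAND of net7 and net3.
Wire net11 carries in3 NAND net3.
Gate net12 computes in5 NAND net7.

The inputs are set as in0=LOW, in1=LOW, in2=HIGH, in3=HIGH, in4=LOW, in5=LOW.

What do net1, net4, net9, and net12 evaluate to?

net1 = HIGH, net4 = HIGH, net9 = LOW, net12 = HIGH

net1 = in1 NAND in2 = LOW NAND HIGH = HIGH
net2 = in4 OR in2 = LOW OR HIGH = HIGH
net3 = net2 NAND net1 = HIGH NAND HIGH = LOW
net4 = in4 NAND net2 = LOW NAND HIGH = HIGH
net7 = in2 AND net3 = HIGH AND LOW = LOW
net8 = NOT net4 = NOT HIGH = LOW
net9 = net7 OR net8 OR net3 = LOW OR LOW OR LOW = LOW
net12 = in5 NAND net7 = LOW NAND LOW = HIGH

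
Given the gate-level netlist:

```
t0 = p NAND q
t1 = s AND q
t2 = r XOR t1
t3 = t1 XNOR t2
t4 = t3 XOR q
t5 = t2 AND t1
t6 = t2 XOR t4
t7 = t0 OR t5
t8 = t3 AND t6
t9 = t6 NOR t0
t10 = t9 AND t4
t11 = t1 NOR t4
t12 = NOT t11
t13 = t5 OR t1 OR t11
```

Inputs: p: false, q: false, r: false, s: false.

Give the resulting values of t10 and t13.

t10 = false, t13 = false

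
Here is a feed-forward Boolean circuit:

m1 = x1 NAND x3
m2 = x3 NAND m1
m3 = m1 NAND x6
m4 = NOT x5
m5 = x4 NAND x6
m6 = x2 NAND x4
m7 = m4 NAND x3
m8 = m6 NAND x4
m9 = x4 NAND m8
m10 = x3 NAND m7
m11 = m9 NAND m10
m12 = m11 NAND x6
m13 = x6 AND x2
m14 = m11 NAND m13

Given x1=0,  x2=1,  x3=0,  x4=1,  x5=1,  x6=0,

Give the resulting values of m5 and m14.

m5 = 1  m14 = 1

m4 = NOT x5 = NOT 1 = 0
m5 = x4 NAND x6 = 1 NAND 0 = 1
m6 = x2 NAND x4 = 1 NAND 1 = 0
m7 = m4 NAND x3 = 0 NAND 0 = 1
m8 = m6 NAND x4 = 0 NAND 1 = 1
m9 = x4 NAND m8 = 1 NAND 1 = 0
m10 = x3 NAND m7 = 0 NAND 1 = 1
m11 = m9 NAND m10 = 0 NAND 1 = 1
m13 = x6 AND x2 = 0 AND 1 = 0
m14 = m11 NAND m13 = 1 NAND 0 = 1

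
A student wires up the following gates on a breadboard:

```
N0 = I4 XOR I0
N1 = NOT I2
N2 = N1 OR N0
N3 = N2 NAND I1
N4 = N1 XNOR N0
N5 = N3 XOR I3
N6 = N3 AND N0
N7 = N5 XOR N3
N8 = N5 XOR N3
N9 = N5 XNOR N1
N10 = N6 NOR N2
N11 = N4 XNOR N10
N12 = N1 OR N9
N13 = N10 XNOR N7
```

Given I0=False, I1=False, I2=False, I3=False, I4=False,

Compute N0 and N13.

N0 = I4 XOR I0 = False XOR False = False
N1 = NOT I2 = NOT False = True
N2 = N1 OR N0 = True OR False = True
N3 = N2 NAND I1 = True NAND False = True
N5 = N3 XOR I3 = True XOR False = True
N6 = N3 AND N0 = True AND False = False
N7 = N5 XOR N3 = True XOR True = False
N10 = N6 NOR N2 = False NOR True = False
N13 = N10 XNOR N7 = False XNOR False = True

N0 = False  N13 = True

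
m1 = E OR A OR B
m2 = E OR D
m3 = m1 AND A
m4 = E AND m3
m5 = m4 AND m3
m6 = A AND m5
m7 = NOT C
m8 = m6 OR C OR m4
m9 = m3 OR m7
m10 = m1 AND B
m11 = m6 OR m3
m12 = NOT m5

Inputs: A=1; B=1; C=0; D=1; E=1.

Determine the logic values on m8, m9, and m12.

m8 = 1, m9 = 1, m12 = 0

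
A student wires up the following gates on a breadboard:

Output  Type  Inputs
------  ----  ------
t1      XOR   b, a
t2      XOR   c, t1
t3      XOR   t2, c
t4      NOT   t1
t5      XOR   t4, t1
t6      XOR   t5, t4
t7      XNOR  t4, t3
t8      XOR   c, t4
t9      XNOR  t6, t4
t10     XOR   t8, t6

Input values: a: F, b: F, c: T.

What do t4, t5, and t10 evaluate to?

t4 = T  t5 = T  t10 = F

t1 = b XOR a = F XOR F = F
t4 = NOT t1 = NOT F = T
t5 = t4 XOR t1 = T XOR F = T
t6 = t5 XOR t4 = T XOR T = F
t8 = c XOR t4 = T XOR T = F
t10 = t8 XOR t6 = F XOR F = F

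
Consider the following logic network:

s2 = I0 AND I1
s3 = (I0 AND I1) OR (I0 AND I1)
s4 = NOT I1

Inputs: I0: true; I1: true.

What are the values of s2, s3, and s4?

s2 = true AND true = true
s3 = (true AND true) OR (true AND true) = true
s4 = NOT true = false

s2 = true; s3 = true; s4 = false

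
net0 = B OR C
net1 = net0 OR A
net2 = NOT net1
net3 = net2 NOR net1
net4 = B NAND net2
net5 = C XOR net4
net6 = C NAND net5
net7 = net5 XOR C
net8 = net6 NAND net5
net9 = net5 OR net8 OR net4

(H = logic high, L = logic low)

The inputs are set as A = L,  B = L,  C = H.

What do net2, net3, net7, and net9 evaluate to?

net2 = L  net3 = L  net7 = H  net9 = H

net0 = B OR C = L OR H = H
net1 = net0 OR A = H OR L = H
net2 = NOT net1 = NOT H = L
net3 = net2 NOR net1 = L NOR H = L
net4 = B NAND net2 = L NAND L = H
net5 = C XOR net4 = H XOR H = L
net6 = C NAND net5 = H NAND L = H
net7 = net5 XOR C = L XOR H = H
net8 = net6 NAND net5 = H NAND L = H
net9 = net5 OR net8 OR net4 = L OR H OR H = H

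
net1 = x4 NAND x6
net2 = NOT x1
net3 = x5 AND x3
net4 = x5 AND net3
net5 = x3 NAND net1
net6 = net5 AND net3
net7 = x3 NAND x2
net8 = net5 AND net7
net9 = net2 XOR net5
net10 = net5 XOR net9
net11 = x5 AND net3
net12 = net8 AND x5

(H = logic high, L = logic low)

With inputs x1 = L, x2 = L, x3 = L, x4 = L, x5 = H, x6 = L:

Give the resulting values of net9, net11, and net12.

net9 = L, net11 = L, net12 = H

net1 = x4 NAND x6 = L NAND L = H
net2 = NOT x1 = NOT L = H
net3 = x5 AND x3 = H AND L = L
net5 = x3 NAND net1 = L NAND H = H
net7 = x3 NAND x2 = L NAND L = H
net8 = net5 AND net7 = H AND H = H
net9 = net2 XOR net5 = H XOR H = L
net11 = x5 AND net3 = H AND L = L
net12 = net8 AND x5 = H AND H = H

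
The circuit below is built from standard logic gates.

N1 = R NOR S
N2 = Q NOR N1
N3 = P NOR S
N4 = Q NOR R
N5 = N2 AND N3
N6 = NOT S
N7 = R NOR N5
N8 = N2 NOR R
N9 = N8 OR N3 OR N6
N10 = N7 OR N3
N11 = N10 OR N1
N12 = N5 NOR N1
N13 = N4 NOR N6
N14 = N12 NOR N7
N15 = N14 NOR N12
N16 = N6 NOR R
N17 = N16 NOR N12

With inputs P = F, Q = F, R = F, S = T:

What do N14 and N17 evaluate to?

N14 = F; N17 = F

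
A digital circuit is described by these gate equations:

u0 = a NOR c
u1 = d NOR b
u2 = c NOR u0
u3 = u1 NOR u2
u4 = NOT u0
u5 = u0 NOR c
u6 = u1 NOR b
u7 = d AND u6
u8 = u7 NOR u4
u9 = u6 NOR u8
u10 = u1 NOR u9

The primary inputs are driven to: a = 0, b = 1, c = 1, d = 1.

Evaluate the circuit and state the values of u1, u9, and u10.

u1 = 0; u9 = 1; u10 = 0

u0 = a NOR c = 0 NOR 1 = 0
u1 = d NOR b = 1 NOR 1 = 0
u4 = NOT u0 = NOT 0 = 1
u6 = u1 NOR b = 0 NOR 1 = 0
u7 = d AND u6 = 1 AND 0 = 0
u8 = u7 NOR u4 = 0 NOR 1 = 0
u9 = u6 NOR u8 = 0 NOR 0 = 1
u10 = u1 NOR u9 = 0 NOR 1 = 0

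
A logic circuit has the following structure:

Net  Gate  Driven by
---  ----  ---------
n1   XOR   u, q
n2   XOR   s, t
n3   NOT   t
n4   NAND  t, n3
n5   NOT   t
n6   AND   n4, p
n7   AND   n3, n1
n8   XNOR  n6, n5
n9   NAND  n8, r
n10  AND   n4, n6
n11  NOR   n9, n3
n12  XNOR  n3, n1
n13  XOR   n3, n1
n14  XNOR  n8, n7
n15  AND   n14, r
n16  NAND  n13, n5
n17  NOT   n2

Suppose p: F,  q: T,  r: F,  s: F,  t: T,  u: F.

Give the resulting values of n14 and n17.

n14 = F, n17 = F

n1 = u XOR q = F XOR T = T
n2 = s XOR t = F XOR T = T
n3 = NOT t = NOT T = F
n4 = t NAND n3 = T NAND F = T
n5 = NOT t = NOT T = F
n6 = n4 AND p = T AND F = F
n7 = n3 AND n1 = F AND T = F
n8 = n6 XNOR n5 = F XNOR F = T
n14 = n8 XNOR n7 = T XNOR F = F
n17 = NOT n2 = NOT T = F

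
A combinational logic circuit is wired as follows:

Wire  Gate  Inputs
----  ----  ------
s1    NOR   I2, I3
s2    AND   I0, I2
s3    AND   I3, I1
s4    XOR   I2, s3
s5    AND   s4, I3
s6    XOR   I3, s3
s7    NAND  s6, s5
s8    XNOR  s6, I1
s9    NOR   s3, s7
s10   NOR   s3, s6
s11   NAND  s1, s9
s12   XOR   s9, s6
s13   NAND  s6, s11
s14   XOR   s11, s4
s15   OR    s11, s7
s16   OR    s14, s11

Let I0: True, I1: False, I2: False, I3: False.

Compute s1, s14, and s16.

s1 = I2 NOR I3 = False NOR False = True
s3 = I3 AND I1 = False AND False = False
s4 = I2 XOR s3 = False XOR False = False
s5 = s4 AND I3 = False AND False = False
s6 = I3 XOR s3 = False XOR False = False
s7 = s6 NAND s5 = False NAND False = True
s9 = s3 NOR s7 = False NOR True = False
s11 = s1 NAND s9 = True NAND False = True
s14 = s11 XOR s4 = True XOR False = True
s16 = s14 OR s11 = True OR True = True

s1 = True  s14 = True  s16 = True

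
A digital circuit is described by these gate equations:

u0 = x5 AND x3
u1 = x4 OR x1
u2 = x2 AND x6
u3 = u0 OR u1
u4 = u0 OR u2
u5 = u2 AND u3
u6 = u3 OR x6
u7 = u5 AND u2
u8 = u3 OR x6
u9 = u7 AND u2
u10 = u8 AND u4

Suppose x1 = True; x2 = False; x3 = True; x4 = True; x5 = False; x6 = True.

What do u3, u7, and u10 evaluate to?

u3 = True, u7 = False, u10 = False

u0 = x5 AND x3 = False AND True = False
u1 = x4 OR x1 = True OR True = True
u2 = x2 AND x6 = False AND True = False
u3 = u0 OR u1 = False OR True = True
u4 = u0 OR u2 = False OR False = False
u5 = u2 AND u3 = False AND True = False
u7 = u5 AND u2 = False AND False = False
u8 = u3 OR x6 = True OR True = True
u10 = u8 AND u4 = True AND False = False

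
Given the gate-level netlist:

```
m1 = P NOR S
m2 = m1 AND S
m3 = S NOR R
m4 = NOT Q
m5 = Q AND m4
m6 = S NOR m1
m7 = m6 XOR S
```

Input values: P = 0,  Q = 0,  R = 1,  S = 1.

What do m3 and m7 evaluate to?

m1 = P NOR S = 0 NOR 1 = 0
m3 = S NOR R = 1 NOR 1 = 0
m6 = S NOR m1 = 1 NOR 0 = 0
m7 = m6 XOR S = 0 XOR 1 = 1

m3 = 0, m7 = 1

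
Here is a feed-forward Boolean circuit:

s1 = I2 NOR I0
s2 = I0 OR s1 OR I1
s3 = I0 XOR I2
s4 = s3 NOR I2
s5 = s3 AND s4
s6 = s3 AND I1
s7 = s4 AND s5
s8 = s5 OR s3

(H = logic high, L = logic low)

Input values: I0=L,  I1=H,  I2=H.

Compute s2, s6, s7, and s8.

s2 = H, s6 = H, s7 = L, s8 = H

s1 = I2 NOR I0 = H NOR L = L
s2 = I0 OR s1 OR I1 = L OR L OR H = H
s3 = I0 XOR I2 = L XOR H = H
s4 = s3 NOR I2 = H NOR H = L
s5 = s3 AND s4 = H AND L = L
s6 = s3 AND I1 = H AND H = H
s7 = s4 AND s5 = L AND L = L
s8 = s5 OR s3 = L OR H = H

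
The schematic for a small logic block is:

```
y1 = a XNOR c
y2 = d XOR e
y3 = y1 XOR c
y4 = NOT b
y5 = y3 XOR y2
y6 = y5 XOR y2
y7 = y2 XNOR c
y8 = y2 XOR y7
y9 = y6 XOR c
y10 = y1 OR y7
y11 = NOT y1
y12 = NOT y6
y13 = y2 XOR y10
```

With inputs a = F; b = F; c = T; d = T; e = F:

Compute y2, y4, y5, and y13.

y1 = a XNOR c = F XNOR T = F
y2 = d XOR e = T XOR F = T
y3 = y1 XOR c = F XOR T = T
y4 = NOT b = NOT F = T
y5 = y3 XOR y2 = T XOR T = F
y7 = y2 XNOR c = T XNOR T = T
y10 = y1 OR y7 = F OR T = T
y13 = y2 XOR y10 = T XOR T = F

y2 = T  y4 = T  y5 = F  y13 = F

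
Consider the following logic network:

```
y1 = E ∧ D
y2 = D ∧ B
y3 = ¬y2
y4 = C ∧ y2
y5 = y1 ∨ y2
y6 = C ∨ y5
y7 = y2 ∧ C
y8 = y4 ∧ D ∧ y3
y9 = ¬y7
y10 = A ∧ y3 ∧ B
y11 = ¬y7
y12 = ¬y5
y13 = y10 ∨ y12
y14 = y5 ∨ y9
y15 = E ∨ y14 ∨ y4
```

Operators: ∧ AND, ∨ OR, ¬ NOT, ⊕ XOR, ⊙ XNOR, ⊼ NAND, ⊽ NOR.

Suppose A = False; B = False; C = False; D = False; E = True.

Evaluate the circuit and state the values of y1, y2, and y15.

y1 = False  y2 = False  y15 = True

y1 = E AND D = True AND False = False
y2 = D AND B = False AND False = False
y4 = C AND y2 = False AND False = False
y5 = y1 OR y2 = False OR False = False
y7 = y2 AND C = False AND False = False
y9 = NOT y7 = NOT False = True
y14 = y5 OR y9 = False OR True = True
y15 = E OR y14 OR y4 = True OR True OR False = True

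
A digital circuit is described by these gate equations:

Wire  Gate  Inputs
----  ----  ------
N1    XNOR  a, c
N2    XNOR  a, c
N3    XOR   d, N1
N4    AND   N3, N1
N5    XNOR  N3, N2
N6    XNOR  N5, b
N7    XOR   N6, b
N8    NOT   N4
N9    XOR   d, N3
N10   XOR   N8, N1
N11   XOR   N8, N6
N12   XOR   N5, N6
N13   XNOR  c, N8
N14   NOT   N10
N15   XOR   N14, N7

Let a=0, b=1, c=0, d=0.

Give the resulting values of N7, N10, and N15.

N7 = 0, N10 = 1, N15 = 0

N1 = a XNOR c = 0 XNOR 0 = 1
N2 = a XNOR c = 0 XNOR 0 = 1
N3 = d XOR N1 = 0 XOR 1 = 1
N4 = N3 AND N1 = 1 AND 1 = 1
N5 = N3 XNOR N2 = 1 XNOR 1 = 1
N6 = N5 XNOR b = 1 XNOR 1 = 1
N7 = N6 XOR b = 1 XOR 1 = 0
N8 = NOT N4 = NOT 1 = 0
N10 = N8 XOR N1 = 0 XOR 1 = 1
N14 = NOT N10 = NOT 1 = 0
N15 = N14 XOR N7 = 0 XOR 0 = 0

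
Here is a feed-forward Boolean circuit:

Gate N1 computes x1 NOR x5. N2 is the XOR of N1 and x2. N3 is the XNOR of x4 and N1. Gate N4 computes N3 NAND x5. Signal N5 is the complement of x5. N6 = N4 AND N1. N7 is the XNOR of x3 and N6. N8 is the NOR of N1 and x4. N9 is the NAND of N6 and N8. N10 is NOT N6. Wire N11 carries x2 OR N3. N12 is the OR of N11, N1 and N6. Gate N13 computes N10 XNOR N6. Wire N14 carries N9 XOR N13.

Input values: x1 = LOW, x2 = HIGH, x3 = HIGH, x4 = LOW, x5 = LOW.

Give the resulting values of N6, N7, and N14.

N6 = HIGH, N7 = HIGH, N14 = HIGH

N1 = x1 NOR x5 = LOW NOR LOW = HIGH
N3 = x4 XNOR N1 = LOW XNOR HIGH = LOW
N4 = N3 NAND x5 = LOW NAND LOW = HIGH
N6 = N4 AND N1 = HIGH AND HIGH = HIGH
N7 = x3 XNOR N6 = HIGH XNOR HIGH = HIGH
N8 = N1 NOR x4 = HIGH NOR LOW = LOW
N9 = N6 NAND N8 = HIGH NAND LOW = HIGH
N10 = NOT N6 = NOT HIGH = LOW
N13 = N10 XNOR N6 = LOW XNOR HIGH = LOW
N14 = N9 XOR N13 = HIGH XOR LOW = HIGH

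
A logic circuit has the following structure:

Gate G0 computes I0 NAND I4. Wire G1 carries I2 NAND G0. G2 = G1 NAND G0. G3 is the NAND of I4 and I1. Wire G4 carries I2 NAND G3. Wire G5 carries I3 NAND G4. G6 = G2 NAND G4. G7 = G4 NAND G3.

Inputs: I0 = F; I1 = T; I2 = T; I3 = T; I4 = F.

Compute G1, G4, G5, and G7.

G1 = F; G4 = F; G5 = T; G7 = T

G0 = I0 NAND I4 = F NAND F = T
G1 = I2 NAND G0 = T NAND T = F
G3 = I4 NAND I1 = F NAND T = T
G4 = I2 NAND G3 = T NAND T = F
G5 = I3 NAND G4 = T NAND F = T
G7 = G4 NAND G3 = F NAND T = T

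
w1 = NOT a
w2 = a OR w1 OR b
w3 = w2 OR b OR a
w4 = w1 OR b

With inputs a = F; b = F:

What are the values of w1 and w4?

w1 = T, w4 = T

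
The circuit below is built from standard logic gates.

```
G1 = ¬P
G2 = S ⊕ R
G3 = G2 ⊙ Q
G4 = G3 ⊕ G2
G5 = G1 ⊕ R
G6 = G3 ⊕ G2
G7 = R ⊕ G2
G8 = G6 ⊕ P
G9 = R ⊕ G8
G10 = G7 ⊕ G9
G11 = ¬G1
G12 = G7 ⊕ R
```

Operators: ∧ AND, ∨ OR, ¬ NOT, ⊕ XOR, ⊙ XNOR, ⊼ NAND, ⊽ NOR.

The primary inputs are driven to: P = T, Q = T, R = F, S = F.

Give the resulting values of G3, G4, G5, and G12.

G3 = F, G4 = F, G5 = F, G12 = F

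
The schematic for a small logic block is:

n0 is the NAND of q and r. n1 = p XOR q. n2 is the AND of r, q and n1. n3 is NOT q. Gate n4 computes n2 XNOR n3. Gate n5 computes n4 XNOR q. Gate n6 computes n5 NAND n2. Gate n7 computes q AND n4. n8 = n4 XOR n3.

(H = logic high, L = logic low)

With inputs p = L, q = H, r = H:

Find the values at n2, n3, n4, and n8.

n2 = H, n3 = L, n4 = L, n8 = L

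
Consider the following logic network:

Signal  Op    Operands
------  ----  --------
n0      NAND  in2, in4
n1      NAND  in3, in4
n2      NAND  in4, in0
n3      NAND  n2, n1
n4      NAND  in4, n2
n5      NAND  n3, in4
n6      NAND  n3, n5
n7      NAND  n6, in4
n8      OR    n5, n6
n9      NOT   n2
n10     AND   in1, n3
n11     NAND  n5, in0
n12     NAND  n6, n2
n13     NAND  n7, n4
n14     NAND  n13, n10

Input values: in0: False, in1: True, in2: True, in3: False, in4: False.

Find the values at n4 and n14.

n1 = in3 NAND in4 = False NAND False = True
n2 = in4 NAND in0 = False NAND False = True
n3 = n2 NAND n1 = True NAND True = False
n4 = in4 NAND n2 = False NAND True = True
n5 = n3 NAND in4 = False NAND False = True
n6 = n3 NAND n5 = False NAND True = True
n7 = n6 NAND in4 = True NAND False = True
n10 = in1 AND n3 = True AND False = False
n13 = n7 NAND n4 = True NAND True = False
n14 = n13 NAND n10 = False NAND False = True

n4 = True; n14 = True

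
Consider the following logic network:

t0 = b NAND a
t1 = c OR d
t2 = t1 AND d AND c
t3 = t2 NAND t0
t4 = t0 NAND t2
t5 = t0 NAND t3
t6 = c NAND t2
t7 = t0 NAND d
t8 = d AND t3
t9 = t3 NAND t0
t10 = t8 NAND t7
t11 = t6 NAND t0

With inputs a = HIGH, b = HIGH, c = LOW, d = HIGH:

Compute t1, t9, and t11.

t1 = HIGH  t9 = HIGH  t11 = HIGH

t0 = b NAND a = HIGH NAND HIGH = LOW
t1 = c OR d = LOW OR HIGH = HIGH
t2 = t1 AND d AND c = HIGH AND HIGH AND LOW = LOW
t3 = t2 NAND t0 = LOW NAND LOW = HIGH
t6 = c NAND t2 = LOW NAND LOW = HIGH
t9 = t3 NAND t0 = HIGH NAND LOW = HIGH
t11 = t6 NAND t0 = HIGH NAND LOW = HIGH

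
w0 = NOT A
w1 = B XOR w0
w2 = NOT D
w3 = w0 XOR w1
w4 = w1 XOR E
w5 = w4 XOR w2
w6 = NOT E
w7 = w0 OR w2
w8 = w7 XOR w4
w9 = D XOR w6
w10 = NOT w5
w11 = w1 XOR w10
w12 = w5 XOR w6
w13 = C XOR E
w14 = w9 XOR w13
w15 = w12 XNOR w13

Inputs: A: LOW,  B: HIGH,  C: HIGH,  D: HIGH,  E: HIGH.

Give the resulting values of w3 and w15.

w3 = HIGH  w15 = LOW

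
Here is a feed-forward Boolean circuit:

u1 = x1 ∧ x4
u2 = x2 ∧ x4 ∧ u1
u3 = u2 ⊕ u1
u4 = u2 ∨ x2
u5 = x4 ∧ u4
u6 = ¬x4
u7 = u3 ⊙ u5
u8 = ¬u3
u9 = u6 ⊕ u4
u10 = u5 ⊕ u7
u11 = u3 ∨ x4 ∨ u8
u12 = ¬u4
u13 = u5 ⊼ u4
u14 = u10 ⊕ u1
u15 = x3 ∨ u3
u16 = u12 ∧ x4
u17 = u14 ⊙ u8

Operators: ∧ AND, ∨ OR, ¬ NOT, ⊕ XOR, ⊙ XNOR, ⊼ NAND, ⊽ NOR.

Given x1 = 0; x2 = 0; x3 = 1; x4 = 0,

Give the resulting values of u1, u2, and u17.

u1 = 0; u2 = 0; u17 = 1

u1 = x1 AND x4 = 0 AND 0 = 0
u2 = x2 AND x4 AND u1 = 0 AND 0 AND 0 = 0
u3 = u2 XOR u1 = 0 XOR 0 = 0
u4 = u2 OR x2 = 0 OR 0 = 0
u5 = x4 AND u4 = 0 AND 0 = 0
u7 = u3 XNOR u5 = 0 XNOR 0 = 1
u8 = NOT u3 = NOT 0 = 1
u10 = u5 XOR u7 = 0 XOR 1 = 1
u14 = u10 XOR u1 = 1 XOR 0 = 1
u17 = u14 XNOR u8 = 1 XNOR 1 = 1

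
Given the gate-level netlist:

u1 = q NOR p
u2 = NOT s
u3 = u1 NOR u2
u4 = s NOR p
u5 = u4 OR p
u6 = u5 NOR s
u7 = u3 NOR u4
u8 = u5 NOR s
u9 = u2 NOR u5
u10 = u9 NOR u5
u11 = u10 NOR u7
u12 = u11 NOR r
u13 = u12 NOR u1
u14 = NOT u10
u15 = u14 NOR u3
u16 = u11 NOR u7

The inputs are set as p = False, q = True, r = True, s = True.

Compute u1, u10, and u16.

u1 = False; u10 = False; u16 = False

u1 = q NOR p = True NOR False = False
u2 = NOT s = NOT True = False
u3 = u1 NOR u2 = False NOR False = True
u4 = s NOR p = True NOR False = False
u5 = u4 OR p = False OR False = False
u7 = u3 NOR u4 = True NOR False = False
u9 = u2 NOR u5 = False NOR False = True
u10 = u9 NOR u5 = True NOR False = False
u11 = u10 NOR u7 = False NOR False = True
u16 = u11 NOR u7 = True NOR False = False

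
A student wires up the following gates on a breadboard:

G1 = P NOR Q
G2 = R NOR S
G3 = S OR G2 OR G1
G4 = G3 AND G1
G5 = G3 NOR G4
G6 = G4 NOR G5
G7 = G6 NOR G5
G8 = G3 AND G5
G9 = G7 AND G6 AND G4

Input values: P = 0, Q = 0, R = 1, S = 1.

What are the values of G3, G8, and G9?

G1 = P NOR Q = 0 NOR 0 = 1
G2 = R NOR S = 1 NOR 1 = 0
G3 = S OR G2 OR G1 = 1 OR 0 OR 1 = 1
G4 = G3 AND G1 = 1 AND 1 = 1
G5 = G3 NOR G4 = 1 NOR 1 = 0
G6 = G4 NOR G5 = 1 NOR 0 = 0
G7 = G6 NOR G5 = 0 NOR 0 = 1
G8 = G3 AND G5 = 1 AND 0 = 0
G9 = G7 AND G6 AND G4 = 1 AND 0 AND 1 = 0

G3 = 1; G8 = 0; G9 = 0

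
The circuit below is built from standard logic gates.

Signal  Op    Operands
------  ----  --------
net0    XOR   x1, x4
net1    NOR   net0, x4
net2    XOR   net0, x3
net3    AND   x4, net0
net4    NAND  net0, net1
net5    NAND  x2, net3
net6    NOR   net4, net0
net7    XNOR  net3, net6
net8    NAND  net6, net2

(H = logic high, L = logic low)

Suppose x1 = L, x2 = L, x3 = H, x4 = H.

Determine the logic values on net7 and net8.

net0 = x1 XOR x4 = L XOR H = H
net1 = net0 NOR x4 = H NOR H = L
net2 = net0 XOR x3 = H XOR H = L
net3 = x4 AND net0 = H AND H = H
net4 = net0 NAND net1 = H NAND L = H
net6 = net4 NOR net0 = H NOR H = L
net7 = net3 XNOR net6 = H XNOR L = L
net8 = net6 NAND net2 = L NAND L = H

net7 = L, net8 = H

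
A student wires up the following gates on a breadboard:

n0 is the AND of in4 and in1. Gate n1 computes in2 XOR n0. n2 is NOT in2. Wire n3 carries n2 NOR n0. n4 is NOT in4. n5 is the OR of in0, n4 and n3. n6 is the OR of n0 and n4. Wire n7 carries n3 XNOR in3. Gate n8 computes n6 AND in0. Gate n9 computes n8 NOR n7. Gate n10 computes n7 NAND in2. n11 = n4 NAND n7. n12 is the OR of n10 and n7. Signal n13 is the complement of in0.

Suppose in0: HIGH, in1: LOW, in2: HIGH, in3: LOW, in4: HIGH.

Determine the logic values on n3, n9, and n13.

n0 = in4 AND in1 = HIGH AND LOW = LOW
n2 = NOT in2 = NOT HIGH = LOW
n3 = n2 NOR n0 = LOW NOR LOW = HIGH
n4 = NOT in4 = NOT HIGH = LOW
n6 = n0 OR n4 = LOW OR LOW = LOW
n7 = n3 XNOR in3 = HIGH XNOR LOW = LOW
n8 = n6 AND in0 = LOW AND HIGH = LOW
n9 = n8 NOR n7 = LOW NOR LOW = HIGH
n13 = NOT in0 = NOT HIGH = LOW

n3 = HIGH  n9 = HIGH  n13 = LOW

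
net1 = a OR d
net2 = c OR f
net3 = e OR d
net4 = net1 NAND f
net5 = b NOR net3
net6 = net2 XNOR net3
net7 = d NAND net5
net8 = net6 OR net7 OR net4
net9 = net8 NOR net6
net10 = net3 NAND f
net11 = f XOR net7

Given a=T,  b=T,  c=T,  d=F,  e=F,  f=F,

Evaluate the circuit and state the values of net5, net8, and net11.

net5 = F, net8 = T, net11 = T

net1 = a OR d = T OR F = T
net2 = c OR f = T OR F = T
net3 = e OR d = F OR F = F
net4 = net1 NAND f = T NAND F = T
net5 = b NOR net3 = T NOR F = F
net6 = net2 XNOR net3 = T XNOR F = F
net7 = d NAND net5 = F NAND F = T
net8 = net6 OR net7 OR net4 = F OR T OR T = T
net11 = f XOR net7 = F XOR T = T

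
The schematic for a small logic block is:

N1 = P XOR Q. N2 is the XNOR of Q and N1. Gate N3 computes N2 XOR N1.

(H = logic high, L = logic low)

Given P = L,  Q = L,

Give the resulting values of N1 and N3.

N1 = L  N3 = H

N1 = P XOR Q = L XOR L = L
N2 = Q XNOR N1 = L XNOR L = H
N3 = N2 XOR N1 = H XOR L = H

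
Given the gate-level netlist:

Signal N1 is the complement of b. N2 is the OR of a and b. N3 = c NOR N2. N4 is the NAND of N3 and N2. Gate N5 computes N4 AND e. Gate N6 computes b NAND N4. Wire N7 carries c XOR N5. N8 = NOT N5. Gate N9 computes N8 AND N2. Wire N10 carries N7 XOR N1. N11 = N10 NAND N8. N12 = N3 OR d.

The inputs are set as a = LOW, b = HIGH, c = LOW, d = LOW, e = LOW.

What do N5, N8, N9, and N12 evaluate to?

N2 = a OR b = LOW OR HIGH = HIGH
N3 = c NOR N2 = LOW NOR HIGH = LOW
N4 = N3 NAND N2 = LOW NAND HIGH = HIGH
N5 = N4 AND e = HIGH AND LOW = LOW
N8 = NOT N5 = NOT LOW = HIGH
N9 = N8 AND N2 = HIGH AND HIGH = HIGH
N12 = N3 OR d = LOW OR LOW = LOW

N5 = LOW  N8 = HIGH  N9 = HIGH  N12 = LOW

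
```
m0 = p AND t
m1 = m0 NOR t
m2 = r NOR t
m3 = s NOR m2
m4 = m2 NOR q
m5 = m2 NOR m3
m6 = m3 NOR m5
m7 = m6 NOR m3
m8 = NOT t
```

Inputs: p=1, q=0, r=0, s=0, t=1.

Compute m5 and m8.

m5 = 0; m8 = 0

m2 = r NOR t = 0 NOR 1 = 0
m3 = s NOR m2 = 0 NOR 0 = 1
m5 = m2 NOR m3 = 0 NOR 1 = 0
m8 = NOT t = NOT 1 = 0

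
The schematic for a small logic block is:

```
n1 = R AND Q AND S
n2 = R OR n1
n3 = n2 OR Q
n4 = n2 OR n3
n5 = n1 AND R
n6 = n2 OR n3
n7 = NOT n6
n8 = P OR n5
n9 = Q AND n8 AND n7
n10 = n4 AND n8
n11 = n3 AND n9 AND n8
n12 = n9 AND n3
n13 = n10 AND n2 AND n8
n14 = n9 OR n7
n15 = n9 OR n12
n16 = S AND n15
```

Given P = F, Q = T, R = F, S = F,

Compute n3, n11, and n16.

n3 = T; n11 = F; n16 = F

n1 = R AND Q AND S = F AND T AND F = F
n2 = R OR n1 = F OR F = F
n3 = n2 OR Q = F OR T = T
n5 = n1 AND R = F AND F = F
n6 = n2 OR n3 = F OR T = T
n7 = NOT n6 = NOT T = F
n8 = P OR n5 = F OR F = F
n9 = Q AND n8 AND n7 = T AND F AND F = F
n11 = n3 AND n9 AND n8 = T AND F AND F = F
n12 = n9 AND n3 = F AND T = F
n15 = n9 OR n12 = F OR F = F
n16 = S AND n15 = F AND F = F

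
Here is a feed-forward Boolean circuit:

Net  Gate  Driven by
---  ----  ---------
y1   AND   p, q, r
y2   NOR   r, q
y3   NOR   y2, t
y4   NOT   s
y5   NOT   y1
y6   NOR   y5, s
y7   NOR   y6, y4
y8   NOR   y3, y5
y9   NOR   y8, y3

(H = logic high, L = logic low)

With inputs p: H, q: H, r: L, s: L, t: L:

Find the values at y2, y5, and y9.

y2 = L, y5 = H, y9 = L

y1 = p AND q AND r = H AND H AND L = L
y2 = r NOR q = L NOR H = L
y3 = y2 NOR t = L NOR L = H
y5 = NOT y1 = NOT L = H
y8 = y3 NOR y5 = H NOR H = L
y9 = y8 NOR y3 = L NOR H = L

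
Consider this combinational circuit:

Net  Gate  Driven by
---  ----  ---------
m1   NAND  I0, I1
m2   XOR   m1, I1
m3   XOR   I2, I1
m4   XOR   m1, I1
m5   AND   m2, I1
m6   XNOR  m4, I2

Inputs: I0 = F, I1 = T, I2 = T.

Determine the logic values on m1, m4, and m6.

m1 = T, m4 = F, m6 = F

m1 = I0 NAND I1 = F NAND T = T
m4 = m1 XOR I1 = T XOR T = F
m6 = m4 XNOR I2 = F XNOR T = F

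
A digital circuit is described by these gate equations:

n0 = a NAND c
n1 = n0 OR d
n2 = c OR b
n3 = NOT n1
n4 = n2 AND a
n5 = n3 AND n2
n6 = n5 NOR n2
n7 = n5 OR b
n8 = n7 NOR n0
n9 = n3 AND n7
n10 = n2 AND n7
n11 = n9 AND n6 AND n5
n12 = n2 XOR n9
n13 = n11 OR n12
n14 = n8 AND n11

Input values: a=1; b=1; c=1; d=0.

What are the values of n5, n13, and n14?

n5 = 1  n13 = 0  n14 = 0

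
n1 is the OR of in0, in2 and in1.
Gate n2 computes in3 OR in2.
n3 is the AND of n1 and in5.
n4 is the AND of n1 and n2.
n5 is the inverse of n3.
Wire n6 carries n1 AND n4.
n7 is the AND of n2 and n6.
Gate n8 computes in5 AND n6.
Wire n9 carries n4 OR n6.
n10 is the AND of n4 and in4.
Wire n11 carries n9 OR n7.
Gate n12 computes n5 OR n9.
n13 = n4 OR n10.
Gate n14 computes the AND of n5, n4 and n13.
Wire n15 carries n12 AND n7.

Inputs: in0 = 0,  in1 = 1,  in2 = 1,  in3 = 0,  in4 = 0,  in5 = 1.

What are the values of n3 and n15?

n1 = in0 OR in2 OR in1 = 0 OR 1 OR 1 = 1
n2 = in3 OR in2 = 0 OR 1 = 1
n3 = n1 AND in5 = 1 AND 1 = 1
n4 = n1 AND n2 = 1 AND 1 = 1
n5 = NOT n3 = NOT 1 = 0
n6 = n1 AND n4 = 1 AND 1 = 1
n7 = n2 AND n6 = 1 AND 1 = 1
n9 = n4 OR n6 = 1 OR 1 = 1
n12 = n5 OR n9 = 0 OR 1 = 1
n15 = n12 AND n7 = 1 AND 1 = 1

n3 = 1, n15 = 1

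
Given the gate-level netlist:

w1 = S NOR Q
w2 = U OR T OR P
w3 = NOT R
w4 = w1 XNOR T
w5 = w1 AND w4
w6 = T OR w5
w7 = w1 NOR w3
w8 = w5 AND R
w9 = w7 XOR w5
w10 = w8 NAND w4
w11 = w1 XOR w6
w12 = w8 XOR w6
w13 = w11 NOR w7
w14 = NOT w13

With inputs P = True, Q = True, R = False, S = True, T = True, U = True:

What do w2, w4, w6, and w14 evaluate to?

w1 = S NOR Q = True NOR True = False
w2 = U OR T OR P = True OR True OR True = True
w3 = NOT R = NOT False = True
w4 = w1 XNOR T = False XNOR True = False
w5 = w1 AND w4 = False AND False = False
w6 = T OR w5 = True OR False = True
w7 = w1 NOR w3 = False NOR True = False
w11 = w1 XOR w6 = False XOR True = True
w13 = w11 NOR w7 = True NOR False = False
w14 = NOT w13 = NOT False = True

w2 = True  w4 = False  w6 = True  w14 = True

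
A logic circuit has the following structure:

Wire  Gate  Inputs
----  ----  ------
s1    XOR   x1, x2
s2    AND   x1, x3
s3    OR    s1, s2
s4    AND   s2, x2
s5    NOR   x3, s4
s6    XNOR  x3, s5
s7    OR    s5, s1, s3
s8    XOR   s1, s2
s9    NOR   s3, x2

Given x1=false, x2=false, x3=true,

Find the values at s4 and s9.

s1 = x1 XOR x2 = false XOR false = false
s2 = x1 AND x3 = false AND true = false
s3 = s1 OR s2 = false OR false = false
s4 = s2 AND x2 = false AND false = false
s9 = s3 NOR x2 = false NOR false = true

s4 = false, s9 = true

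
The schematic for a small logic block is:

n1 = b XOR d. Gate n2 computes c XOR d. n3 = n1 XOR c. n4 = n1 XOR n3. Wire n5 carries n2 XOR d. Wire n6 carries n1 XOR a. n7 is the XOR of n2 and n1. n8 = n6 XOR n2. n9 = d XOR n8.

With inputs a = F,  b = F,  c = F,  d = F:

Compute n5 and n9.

n1 = b XOR d = F XOR F = F
n2 = c XOR d = F XOR F = F
n5 = n2 XOR d = F XOR F = F
n6 = n1 XOR a = F XOR F = F
n8 = n6 XOR n2 = F XOR F = F
n9 = d XOR n8 = F XOR F = F

n5 = F; n9 = F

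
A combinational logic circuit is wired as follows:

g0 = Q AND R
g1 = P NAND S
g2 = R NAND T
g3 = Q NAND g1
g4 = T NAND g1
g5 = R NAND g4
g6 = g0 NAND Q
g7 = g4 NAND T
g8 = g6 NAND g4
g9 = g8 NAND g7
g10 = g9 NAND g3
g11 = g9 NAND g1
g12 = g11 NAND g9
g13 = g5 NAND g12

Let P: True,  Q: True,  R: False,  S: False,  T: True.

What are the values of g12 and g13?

g0 = Q AND R = True AND False = False
g1 = P NAND S = True NAND False = True
g4 = T NAND g1 = True NAND True = False
g5 = R NAND g4 = False NAND False = True
g6 = g0 NAND Q = False NAND True = True
g7 = g4 NAND T = False NAND True = True
g8 = g6 NAND g4 = True NAND False = True
g9 = g8 NAND g7 = True NAND True = False
g11 = g9 NAND g1 = False NAND True = True
g12 = g11 NAND g9 = True NAND False = True
g13 = g5 NAND g12 = True NAND True = False

g12 = True; g13 = False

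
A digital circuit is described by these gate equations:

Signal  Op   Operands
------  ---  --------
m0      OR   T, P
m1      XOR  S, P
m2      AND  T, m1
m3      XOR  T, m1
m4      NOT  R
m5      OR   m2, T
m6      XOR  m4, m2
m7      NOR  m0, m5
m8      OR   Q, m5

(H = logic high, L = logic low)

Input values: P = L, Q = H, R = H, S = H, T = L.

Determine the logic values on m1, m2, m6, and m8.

m1 = S XOR P = H XOR L = H
m2 = T AND m1 = L AND H = L
m4 = NOT R = NOT H = L
m5 = m2 OR T = L OR L = L
m6 = m4 XOR m2 = L XOR L = L
m8 = Q OR m5 = H OR L = H

m1 = H  m2 = L  m6 = L  m8 = H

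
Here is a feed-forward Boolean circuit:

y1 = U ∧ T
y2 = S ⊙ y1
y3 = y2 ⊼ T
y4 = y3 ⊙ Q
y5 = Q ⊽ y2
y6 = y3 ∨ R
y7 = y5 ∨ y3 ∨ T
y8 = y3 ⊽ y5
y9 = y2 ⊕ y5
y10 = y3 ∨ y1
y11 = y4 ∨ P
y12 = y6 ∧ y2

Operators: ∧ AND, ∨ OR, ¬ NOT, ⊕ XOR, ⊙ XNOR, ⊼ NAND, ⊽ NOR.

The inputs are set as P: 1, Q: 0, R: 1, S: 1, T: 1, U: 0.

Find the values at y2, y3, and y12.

y2 = 0; y3 = 1; y12 = 0

y1 = U AND T = 0 AND 1 = 0
y2 = S XNOR y1 = 1 XNOR 0 = 0
y3 = y2 NAND T = 0 NAND 1 = 1
y6 = y3 OR R = 1 OR 1 = 1
y12 = y6 AND y2 = 1 AND 0 = 0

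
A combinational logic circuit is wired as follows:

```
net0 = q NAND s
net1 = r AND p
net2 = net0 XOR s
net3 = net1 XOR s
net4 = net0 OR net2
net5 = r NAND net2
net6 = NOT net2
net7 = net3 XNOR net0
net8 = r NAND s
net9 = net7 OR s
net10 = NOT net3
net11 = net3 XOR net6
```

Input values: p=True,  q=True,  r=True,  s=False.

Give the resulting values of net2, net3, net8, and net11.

net2 = True; net3 = True; net8 = True; net11 = True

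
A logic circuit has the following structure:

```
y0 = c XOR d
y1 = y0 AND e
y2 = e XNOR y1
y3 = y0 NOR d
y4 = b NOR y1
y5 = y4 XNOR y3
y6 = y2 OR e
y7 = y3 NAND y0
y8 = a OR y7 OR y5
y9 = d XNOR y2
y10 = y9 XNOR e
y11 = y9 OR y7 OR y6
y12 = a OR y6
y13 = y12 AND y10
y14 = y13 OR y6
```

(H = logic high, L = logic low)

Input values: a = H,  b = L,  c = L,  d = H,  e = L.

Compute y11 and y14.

y11 = H  y14 = H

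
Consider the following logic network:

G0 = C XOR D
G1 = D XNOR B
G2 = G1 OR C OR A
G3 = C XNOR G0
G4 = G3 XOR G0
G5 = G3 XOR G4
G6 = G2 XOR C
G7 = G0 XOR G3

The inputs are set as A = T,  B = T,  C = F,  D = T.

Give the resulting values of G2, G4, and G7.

G0 = C XOR D = F XOR T = T
G1 = D XNOR B = T XNOR T = T
G2 = G1 OR C OR A = T OR F OR T = T
G3 = C XNOR G0 = F XNOR T = F
G4 = G3 XOR G0 = F XOR T = T
G7 = G0 XOR G3 = T XOR F = T

G2 = T; G4 = T; G7 = T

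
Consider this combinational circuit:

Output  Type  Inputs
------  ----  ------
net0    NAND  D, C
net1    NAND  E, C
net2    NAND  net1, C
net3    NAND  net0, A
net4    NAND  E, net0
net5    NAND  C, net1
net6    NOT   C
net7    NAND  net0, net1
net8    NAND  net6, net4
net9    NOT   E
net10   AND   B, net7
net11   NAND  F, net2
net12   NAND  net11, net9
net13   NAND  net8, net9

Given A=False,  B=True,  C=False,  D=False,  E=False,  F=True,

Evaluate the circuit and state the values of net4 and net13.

net4 = True, net13 = True

net0 = D NAND C = False NAND False = True
net4 = E NAND net0 = False NAND True = True
net6 = NOT C = NOT False = True
net8 = net6 NAND net4 = True NAND True = False
net9 = NOT E = NOT False = True
net13 = net8 NAND net9 = False NAND True = True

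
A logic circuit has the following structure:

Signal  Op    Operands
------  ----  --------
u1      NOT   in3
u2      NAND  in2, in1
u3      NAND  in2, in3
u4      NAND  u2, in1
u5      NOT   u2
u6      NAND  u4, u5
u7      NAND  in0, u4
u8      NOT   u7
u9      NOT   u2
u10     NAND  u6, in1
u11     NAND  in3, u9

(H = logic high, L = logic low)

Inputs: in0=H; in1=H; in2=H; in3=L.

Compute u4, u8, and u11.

u4 = H, u8 = H, u11 = H

u2 = in2 NAND in1 = H NAND H = L
u4 = u2 NAND in1 = L NAND H = H
u7 = in0 NAND u4 = H NAND H = L
u8 = NOT u7 = NOT L = H
u9 = NOT u2 = NOT L = H
u11 = in3 NAND u9 = L NAND H = H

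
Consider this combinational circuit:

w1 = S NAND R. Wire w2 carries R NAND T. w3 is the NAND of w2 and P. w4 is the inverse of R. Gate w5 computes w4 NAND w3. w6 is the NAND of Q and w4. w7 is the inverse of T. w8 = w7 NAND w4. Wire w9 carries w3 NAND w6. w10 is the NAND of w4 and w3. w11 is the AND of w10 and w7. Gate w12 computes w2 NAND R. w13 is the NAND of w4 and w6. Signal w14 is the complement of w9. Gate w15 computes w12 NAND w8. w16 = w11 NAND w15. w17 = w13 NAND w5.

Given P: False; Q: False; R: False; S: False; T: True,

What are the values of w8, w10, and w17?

w8 = True, w10 = False, w17 = True

w2 = R NAND T = False NAND True = True
w3 = w2 NAND P = True NAND False = True
w4 = NOT R = NOT False = True
w5 = w4 NAND w3 = True NAND True = False
w6 = Q NAND w4 = False NAND True = True
w7 = NOT T = NOT True = False
w8 = w7 NAND w4 = False NAND True = True
w10 = w4 NAND w3 = True NAND True = False
w13 = w4 NAND w6 = True NAND True = False
w17 = w13 NAND w5 = False NAND False = True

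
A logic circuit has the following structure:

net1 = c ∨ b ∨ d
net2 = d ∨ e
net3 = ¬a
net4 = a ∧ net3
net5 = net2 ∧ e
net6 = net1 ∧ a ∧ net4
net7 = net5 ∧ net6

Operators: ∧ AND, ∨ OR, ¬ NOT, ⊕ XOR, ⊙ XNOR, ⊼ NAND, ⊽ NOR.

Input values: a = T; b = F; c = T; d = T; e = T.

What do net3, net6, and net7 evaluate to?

net1 = c OR b OR d = T OR F OR T = T
net2 = d OR e = T OR T = T
net3 = NOT a = NOT T = F
net4 = a AND net3 = T AND F = F
net5 = net2 AND e = T AND T = T
net6 = net1 AND a AND net4 = T AND T AND F = F
net7 = net5 AND net6 = T AND F = F

net3 = F, net6 = F, net7 = F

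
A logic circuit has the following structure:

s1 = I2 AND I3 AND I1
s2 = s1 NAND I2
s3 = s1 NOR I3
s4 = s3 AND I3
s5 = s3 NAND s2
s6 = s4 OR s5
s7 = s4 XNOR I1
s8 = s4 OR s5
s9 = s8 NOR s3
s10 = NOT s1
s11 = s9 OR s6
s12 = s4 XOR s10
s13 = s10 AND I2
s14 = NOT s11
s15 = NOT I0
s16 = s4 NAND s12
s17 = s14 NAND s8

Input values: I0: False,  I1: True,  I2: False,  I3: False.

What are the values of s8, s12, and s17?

s1 = I2 AND I3 AND I1 = False AND False AND True = False
s2 = s1 NAND I2 = False NAND False = True
s3 = s1 NOR I3 = False NOR False = True
s4 = s3 AND I3 = True AND False = False
s5 = s3 NAND s2 = True NAND True = False
s6 = s4 OR s5 = False OR False = False
s8 = s4 OR s5 = False OR False = False
s9 = s8 NOR s3 = False NOR True = False
s10 = NOT s1 = NOT False = True
s11 = s9 OR s6 = False OR False = False
s12 = s4 XOR s10 = False XOR True = True
s14 = NOT s11 = NOT False = True
s17 = s14 NAND s8 = True NAND False = True

s8 = False  s12 = True  s17 = True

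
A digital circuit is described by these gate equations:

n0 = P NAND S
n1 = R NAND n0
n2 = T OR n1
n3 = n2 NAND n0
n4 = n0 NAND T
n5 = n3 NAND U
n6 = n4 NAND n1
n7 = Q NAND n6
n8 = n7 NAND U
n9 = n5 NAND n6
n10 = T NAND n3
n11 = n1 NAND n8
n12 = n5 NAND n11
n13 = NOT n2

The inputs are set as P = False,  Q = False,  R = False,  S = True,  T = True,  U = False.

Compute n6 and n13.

n6 = True, n13 = False

n0 = P NAND S = False NAND True = True
n1 = R NAND n0 = False NAND True = True
n2 = T OR n1 = True OR True = True
n4 = n0 NAND T = True NAND True = False
n6 = n4 NAND n1 = False NAND True = True
n13 = NOT n2 = NOT True = False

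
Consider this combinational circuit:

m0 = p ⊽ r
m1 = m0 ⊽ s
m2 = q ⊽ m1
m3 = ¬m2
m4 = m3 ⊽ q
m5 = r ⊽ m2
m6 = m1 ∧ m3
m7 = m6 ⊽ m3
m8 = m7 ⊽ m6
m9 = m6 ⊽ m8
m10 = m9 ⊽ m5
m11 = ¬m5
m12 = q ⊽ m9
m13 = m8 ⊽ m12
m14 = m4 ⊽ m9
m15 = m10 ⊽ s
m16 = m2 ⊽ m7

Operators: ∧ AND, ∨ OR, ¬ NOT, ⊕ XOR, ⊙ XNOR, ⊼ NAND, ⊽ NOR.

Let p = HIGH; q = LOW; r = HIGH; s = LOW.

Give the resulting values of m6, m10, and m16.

m0 = p NOR r = HIGH NOR HIGH = LOW
m1 = m0 NOR s = LOW NOR LOW = HIGH
m2 = q NOR m1 = LOW NOR HIGH = LOW
m3 = NOT m2 = NOT LOW = HIGH
m5 = r NOR m2 = HIGH NOR LOW = LOW
m6 = m1 AND m3 = HIGH AND HIGH = HIGH
m7 = m6 NOR m3 = HIGH NOR HIGH = LOW
m8 = m7 NOR m6 = LOW NOR HIGH = LOW
m9 = m6 NOR m8 = HIGH NOR LOW = LOW
m10 = m9 NOR m5 = LOW NOR LOW = HIGH
m16 = m2 NOR m7 = LOW NOR LOW = HIGH

m6 = HIGH  m10 = HIGH  m16 = HIGH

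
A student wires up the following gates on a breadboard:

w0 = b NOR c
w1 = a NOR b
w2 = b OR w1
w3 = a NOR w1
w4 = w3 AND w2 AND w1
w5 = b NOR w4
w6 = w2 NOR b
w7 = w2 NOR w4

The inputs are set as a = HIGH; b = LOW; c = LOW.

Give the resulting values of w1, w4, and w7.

w1 = LOW, w4 = LOW, w7 = HIGH

w1 = a NOR b = HIGH NOR LOW = LOW
w2 = b OR w1 = LOW OR LOW = LOW
w3 = a NOR w1 = HIGH NOR LOW = LOW
w4 = w3 AND w2 AND w1 = LOW AND LOW AND LOW = LOW
w7 = w2 NOR w4 = LOW NOR LOW = HIGH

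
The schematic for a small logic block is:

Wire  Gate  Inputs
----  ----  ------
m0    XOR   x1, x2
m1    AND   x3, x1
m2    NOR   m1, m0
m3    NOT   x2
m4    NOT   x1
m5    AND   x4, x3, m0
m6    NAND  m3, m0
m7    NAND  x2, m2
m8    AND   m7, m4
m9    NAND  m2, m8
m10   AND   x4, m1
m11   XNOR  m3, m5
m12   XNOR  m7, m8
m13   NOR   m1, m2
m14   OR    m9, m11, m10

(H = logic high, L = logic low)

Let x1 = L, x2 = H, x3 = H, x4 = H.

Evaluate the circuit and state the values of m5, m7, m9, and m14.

m5 = H, m7 = H, m9 = H, m14 = H

m0 = x1 XOR x2 = L XOR H = H
m1 = x3 AND x1 = H AND L = L
m2 = m1 NOR m0 = L NOR H = L
m3 = NOT x2 = NOT H = L
m4 = NOT x1 = NOT L = H
m5 = x4 AND x3 AND m0 = H AND H AND H = H
m7 = x2 NAND m2 = H NAND L = H
m8 = m7 AND m4 = H AND H = H
m9 = m2 NAND m8 = L NAND H = H
m10 = x4 AND m1 = H AND L = L
m11 = m3 XNOR m5 = L XNOR H = L
m14 = m9 OR m11 OR m10 = H OR L OR L = H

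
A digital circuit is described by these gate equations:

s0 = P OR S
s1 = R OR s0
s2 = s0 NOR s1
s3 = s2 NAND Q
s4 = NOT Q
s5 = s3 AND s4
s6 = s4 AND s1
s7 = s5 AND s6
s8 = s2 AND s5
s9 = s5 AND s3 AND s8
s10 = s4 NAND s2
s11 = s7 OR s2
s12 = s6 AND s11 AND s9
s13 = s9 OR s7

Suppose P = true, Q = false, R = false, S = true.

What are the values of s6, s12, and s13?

s0 = P OR S = true OR true = true
s1 = R OR s0 = false OR true = true
s2 = s0 NOR s1 = true NOR true = false
s3 = s2 NAND Q = false NAND false = true
s4 = NOT Q = NOT false = true
s5 = s3 AND s4 = true AND true = true
s6 = s4 AND s1 = true AND true = true
s7 = s5 AND s6 = true AND true = true
s8 = s2 AND s5 = false AND true = false
s9 = s5 AND s3 AND s8 = true AND true AND false = false
s11 = s7 OR s2 = true OR false = true
s12 = s6 AND s11 AND s9 = true AND true AND false = false
s13 = s9 OR s7 = false OR true = true

s6 = true  s12 = false  s13 = true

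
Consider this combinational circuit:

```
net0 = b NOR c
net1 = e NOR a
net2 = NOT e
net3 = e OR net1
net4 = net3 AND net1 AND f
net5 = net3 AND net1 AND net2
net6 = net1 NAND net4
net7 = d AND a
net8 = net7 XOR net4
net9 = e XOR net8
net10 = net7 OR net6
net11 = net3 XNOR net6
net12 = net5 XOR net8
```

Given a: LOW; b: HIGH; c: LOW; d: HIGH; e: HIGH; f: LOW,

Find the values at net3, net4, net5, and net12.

net3 = HIGH; net4 = LOW; net5 = LOW; net12 = LOW

net1 = e NOR a = HIGH NOR LOW = LOW
net2 = NOT e = NOT HIGH = LOW
net3 = e OR net1 = HIGH OR LOW = HIGH
net4 = net3 AND net1 AND f = HIGH AND LOW AND LOW = LOW
net5 = net3 AND net1 AND net2 = HIGH AND LOW AND LOW = LOW
net7 = d AND a = HIGH AND LOW = LOW
net8 = net7 XOR net4 = LOW XOR LOW = LOW
net12 = net5 XOR net8 = LOW XOR LOW = LOW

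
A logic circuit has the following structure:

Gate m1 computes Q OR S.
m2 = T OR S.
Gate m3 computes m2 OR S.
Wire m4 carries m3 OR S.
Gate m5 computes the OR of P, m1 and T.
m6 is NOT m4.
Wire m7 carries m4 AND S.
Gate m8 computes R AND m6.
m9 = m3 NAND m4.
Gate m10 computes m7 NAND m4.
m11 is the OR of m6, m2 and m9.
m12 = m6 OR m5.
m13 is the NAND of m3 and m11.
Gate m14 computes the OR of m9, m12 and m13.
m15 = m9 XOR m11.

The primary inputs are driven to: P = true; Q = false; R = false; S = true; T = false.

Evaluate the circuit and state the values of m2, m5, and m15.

m1 = Q OR S = false OR true = true
m2 = T OR S = false OR true = true
m3 = m2 OR S = true OR true = true
m4 = m3 OR S = true OR true = true
m5 = P OR m1 OR T = true OR true OR false = true
m6 = NOT m4 = NOT true = false
m9 = m3 NAND m4 = true NAND true = false
m11 = m6 OR m2 OR m9 = false OR true OR false = true
m15 = m9 XOR m11 = false XOR true = true

m2 = true, m5 = true, m15 = true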